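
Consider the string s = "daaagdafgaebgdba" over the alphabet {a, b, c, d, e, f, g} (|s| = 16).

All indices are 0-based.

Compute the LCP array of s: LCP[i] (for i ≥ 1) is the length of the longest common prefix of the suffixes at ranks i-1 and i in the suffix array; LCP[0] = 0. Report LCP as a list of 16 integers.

rank | idx | suffix
   0 |  15 | a
   1 |   1 | aaagdafgaebgdba
   2 |   2 | aagdafgaebgdba
   3 |   9 | aebgdba
   4 |   6 | afgaebgdba
   5 |   3 | agdafgaebgdba
   6 |  14 | ba
   7 |  11 | bgdba
   8 |   0 | daaagdafgaebgdba
   9 |   5 | dafgaebgdba
  10 |  13 | dba
  11 |  10 | ebgdba
  12 |   7 | fgaebgdba
  13 |   8 | gaebgdba
  14 |   4 | gdafgaebgdba
  15 |  12 | gdba

SA = [15, 1, 2, 9, 6, 3, 14, 11, 0, 5, 13, 10, 7, 8, 4, 12]
[i] adj suffixes → lcp
  [1] 15/1 → 1 ('a')
  [2] 1/2 → 2 ('aa')
  [3] 2/9 → 1 ('a')
  [4] 9/6 → 1 ('a')
  [5] 6/3 → 1 ('a')
  [6] 3/14 → 0 ('')
  [7] 14/11 → 1 ('b')
  [8] 11/0 → 0 ('')
  [9] 0/5 → 2 ('da')
  [10] 5/13 → 1 ('d')
  [11] 13/10 → 0 ('')
  [12] 10/7 → 0 ('')
  [13] 7/8 → 0 ('')
  [14] 8/4 → 1 ('g')
  [15] 4/12 → 2 ('gd')

[0, 1, 2, 1, 1, 1, 0, 1, 0, 2, 1, 0, 0, 0, 1, 2]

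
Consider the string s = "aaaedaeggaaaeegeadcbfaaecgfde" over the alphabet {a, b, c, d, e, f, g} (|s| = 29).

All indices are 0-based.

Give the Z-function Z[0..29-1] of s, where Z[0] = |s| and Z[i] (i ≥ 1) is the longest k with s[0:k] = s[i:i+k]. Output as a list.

[29, 2, 1, 0, 0, 1, 0, 0, 0, 4, 2, 1, 0, 0, 0, 0, 1, 0, 0, 0, 0, 2, 1, 0, 0, 0, 0, 0, 0]

Z[0]=29
i=1: fresh scan; Z[1]=2 extend→box=[1,3)
i=2: min(r-i=1, Z[1]=2)=1; Z[2]=1
i=3: fresh scan; Z[3]=0
i=4: fresh scan; Z[4]=0
i=5: fresh scan; Z[5]=1 extend→box=[5,6)
i=6: fresh scan; Z[6]=0
i=7: fresh scan; Z[7]=0
i=8: fresh scan; Z[8]=0
i=9: fresh scan; Z[9]=4 extend→box=[9,13)
i=10: min(r-i=3, Z[1]=2)=2; Z[10]=2
i=11: min(r-i=2, Z[2]=1)=1; Z[11]=1
i=12: min(r-i=1, Z[3]=0)=0; Z[12]=0
i=13: fresh scan; Z[13]=0
i=14: fresh scan; Z[14]=0
i=15: fresh scan; Z[15]=0
i=16: fresh scan; Z[16]=1 extend→box=[16,17)
i=17: fresh scan; Z[17]=0
i=18: fresh scan; Z[18]=0
i=19: fresh scan; Z[19]=0
i=20: fresh scan; Z[20]=0
i=21: fresh scan; Z[21]=2 extend→box=[21,23)
i=22: min(r-i=1, Z[1]=2)=1; Z[22]=1
i=23: fresh scan; Z[23]=0
i=24: fresh scan; Z[24]=0
i=25: fresh scan; Z[25]=0
i=26: fresh scan; Z[26]=0
i=27: fresh scan; Z[27]=0
i=28: fresh scan; Z[28]=0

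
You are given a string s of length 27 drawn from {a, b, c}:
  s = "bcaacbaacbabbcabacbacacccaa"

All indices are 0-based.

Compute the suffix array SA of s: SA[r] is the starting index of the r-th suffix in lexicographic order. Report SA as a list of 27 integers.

sorted suffixes:
  #0 SA[0]=26  'a'
  #1 SA[1]=25  'aa'
  #2 SA[2]=2  'aacbaacbabbcabacbacacccaa'
  #3 SA[3]=6  'aacbabbcabacbacacccaa'
  #4 SA[4]=14  'abacbacacccaa'
  #5 SA[5]=10  'abbcabacbacacccaa'
  #6 SA[6]=19  'acacccaa'
  #7 SA[7]=3  'acbaacbabbcabacbacacccaa'
  #8 SA[8]=7  'acbabbcabacbacacccaa'
  #9 SA[9]=16  'acbacacccaa'
  #10 SA[10]=21  'acccaa'
  #11 SA[11]=5  'baacbabbcabacbacacccaa'
  #12 SA[12]=9  'babbcabacbacacccaa'
  #13 SA[13]=18  'bacacccaa'
  #14 SA[14]=15  'bacbacacccaa'
  #15 SA[15]=11  'bbcabacbacacccaa'
  #16 SA[16]=0  'bcaacbaacbabbcabacbacacccaa'
  #17 SA[17]=12  'bcabacbacacccaa'
  #18 SA[18]=24  'caa'
  #19 SA[19]=1  'caacbaacbabbcabacbacacccaa'
  #20 SA[20]=13  'cabacbacacccaa'
  #21 SA[21]=20  'cacccaa'
  #22 SA[22]=4  'cbaacbabbcabacbacacccaa'
  #23 SA[23]=8  'cbabbcabacbacacccaa'
  #24 SA[24]=17  'cbacacccaa'
  #25 SA[25]=23  'ccaa'
  #26 SA[26]=22  'cccaa'

[26, 25, 2, 6, 14, 10, 19, 3, 7, 16, 21, 5, 9, 18, 15, 11, 0, 12, 24, 1, 13, 20, 4, 8, 17, 23, 22]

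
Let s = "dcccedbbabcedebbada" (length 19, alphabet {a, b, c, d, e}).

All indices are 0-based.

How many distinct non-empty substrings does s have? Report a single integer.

169

rank | idx | suffix
   0 |  18 | a
   1 |   8 | abcedebbada
   2 |  16 | ada
   3 |   7 | babcedebbada
   4 |  15 | bada
   5 |   6 | bbabcedebbada
   6 |  14 | bbada
   7 |   9 | bcedebbada
   8 |   1 | cccedbbabcedebbada
   9 |   2 | ccedbbabcedebbada
  10 |   3 | cedbbabcedebbada
  11 |  10 | cedebbada
  12 |  17 | da
  13 |   5 | dbbabcedebbada
  14 |   0 | dcccedbbabcedebbada
  15 |  12 | debbada
  16 |  13 | ebbada
  17 |   4 | edbbabcedebbada
  18 |  11 | edebbada

SA = [18, 8, 16, 7, 15, 6, 14, 9, 1, 2, 3, 10, 17, 5, 0, 12, 13, 4, 11]
i: (SA[i-1],SA[i]) lcp shared
  1: (18,8) 1 'a'
  2: (8,16) 1 'a'
  3: (16,7) 0 ''
  4: (7,15) 2 'ba'
  5: (15,6) 1 'b'
  6: (6,14) 3 'bba'
  7: (14,9) 1 'b'
  8: (9,1) 0 ''
  9: (1,2) 2 'cc'
  10: (2,3) 1 'c'
  11: (3,10) 3 'ced'
  12: (10,17) 0 ''
  13: (17,5) 1 'd'
  14: (5,0) 1 'd'
  15: (0,12) 1 'd'
  16: (12,13) 0 ''
  17: (13,4) 1 'e'
  18: (4,11) 2 'ed'

n(n+1)/2 = 19·20/2 = 190
Σ LCP = 0 + 1 + 1 + 0 + 2 + 1 + 3 + 1 + 0 + 2 + 1 + 3 + 0 + 1 + 1 + 1 + 0 + 1 + 2 = 21
distinct = 190 − 21 = 169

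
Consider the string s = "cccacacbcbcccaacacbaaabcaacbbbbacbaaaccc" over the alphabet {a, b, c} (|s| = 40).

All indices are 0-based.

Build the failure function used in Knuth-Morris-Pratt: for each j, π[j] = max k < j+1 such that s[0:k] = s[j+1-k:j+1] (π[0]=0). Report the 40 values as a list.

π[0] = 0
j=1 s[j]='c': π[1]=1 (border 'c')
j=2 s[j]='c': π[2]=2 (border 'cc')
j=3 s[j]='a': k: 2→1→0; π[3]=0 (border '')
j=4 s[j]='c': π[4]=1 (border 'c')
j=5 s[j]='a': k: 1→0; π[5]=0 (border '')
j=6 s[j]='c': π[6]=1 (border 'c')
j=7 s[j]='b': k: 1→0; π[7]=0 (border '')
j=8 s[j]='c': π[8]=1 (border 'c')
j=9 s[j]='b': k: 1→0; π[9]=0 (border '')
j=10 s[j]='c': π[10]=1 (border 'c')
j=11 s[j]='c': π[11]=2 (border 'cc')
j=12 s[j]='c': π[12]=3 (border 'ccc')
j=13 s[j]='a': π[13]=4 (border 'ccca')
j=14 s[j]='a': k: 4→0; π[14]=0 (border '')
j=15 s[j]='c': π[15]=1 (border 'c')
j=16 s[j]='a': k: 1→0; π[16]=0 (border '')
j=17 s[j]='c': π[17]=1 (border 'c')
j=18 s[j]='b': k: 1→0; π[18]=0 (border '')
j=19 s[j]='a': π[19]=0 (border '')
j=20 s[j]='a': π[20]=0 (border '')
j=21 s[j]='a': π[21]=0 (border '')
j=22 s[j]='b': π[22]=0 (border '')
j=23 s[j]='c': π[23]=1 (border 'c')
j=24 s[j]='a': k: 1→0; π[24]=0 (border '')
j=25 s[j]='a': π[25]=0 (border '')
j=26 s[j]='c': π[26]=1 (border 'c')
j=27 s[j]='b': k: 1→0; π[27]=0 (border '')
j=28 s[j]='b': π[28]=0 (border '')
j=29 s[j]='b': π[29]=0 (border '')
j=30 s[j]='b': π[30]=0 (border '')
j=31 s[j]='a': π[31]=0 (border '')
j=32 s[j]='c': π[32]=1 (border 'c')
j=33 s[j]='b': k: 1→0; π[33]=0 (border '')
j=34 s[j]='a': π[34]=0 (border '')
j=35 s[j]='a': π[35]=0 (border '')
j=36 s[j]='a': π[36]=0 (border '')
j=37 s[j]='c': π[37]=1 (border 'c')
j=38 s[j]='c': π[38]=2 (border 'cc')
j=39 s[j]='c': π[39]=3 (border 'ccc')

[0, 1, 2, 0, 1, 0, 1, 0, 1, 0, 1, 2, 3, 4, 0, 1, 0, 1, 0, 0, 0, 0, 0, 1, 0, 0, 1, 0, 0, 0, 0, 0, 1, 0, 0, 0, 0, 1, 2, 3]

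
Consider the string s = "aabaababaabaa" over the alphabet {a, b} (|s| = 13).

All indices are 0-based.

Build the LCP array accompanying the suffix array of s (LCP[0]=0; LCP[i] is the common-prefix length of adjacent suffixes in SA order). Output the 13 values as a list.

[0, 1, 2, 5, 4, 1, 4, 6, 3, 0, 3, 5, 2]

rank | idx | suffix
   0 |  12 | a
   1 |  11 | aa
   2 |   8 | aabaa
   3 |   0 | aabaababaabaa
   4 |   3 | aababaabaa
   5 |   9 | abaa
   6 |   6 | abaabaa
   7 |   1 | abaababaabaa
   8 |   4 | ababaabaa
   9 |  10 | baa
  10 |   7 | baabaa
  11 |   2 | baababaabaa
  12 |   5 | babaabaa

SA = [12, 11, 8, 0, 3, 9, 6, 1, 4, 10, 7, 2, 5]
[i] adj suffixes → lcp
  [1] 12/11 → 1 ('a')
  [2] 11/8 → 2 ('aa')
  [3] 8/0 → 5 ('aabaa')
  [4] 0/3 → 4 ('aaba')
  [5] 3/9 → 1 ('a')
  [6] 9/6 → 4 ('abaa')
  [7] 6/1 → 6 ('abaaba')
  [8] 1/4 → 3 ('aba')
  [9] 4/10 → 0 ('')
  [10] 10/7 → 3 ('baa')
  [11] 7/2 → 5 ('baaba')
  [12] 2/5 → 2 ('ba')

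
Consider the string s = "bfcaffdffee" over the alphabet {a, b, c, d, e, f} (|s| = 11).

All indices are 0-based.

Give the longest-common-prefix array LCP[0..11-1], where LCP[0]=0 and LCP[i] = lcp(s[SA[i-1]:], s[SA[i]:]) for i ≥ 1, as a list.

sorted suffixes:
  #0 SA[0]=3  'affdffee'
  #1 SA[1]=0  'bfcaffdffee'
  #2 SA[2]=2  'caffdffee'
  #3 SA[3]=6  'dffee'
  #4 SA[4]=10  'e'
  #5 SA[5]=9  'ee'
  #6 SA[6]=1  'fcaffdffee'
  #7 SA[7]=5  'fdffee'
  #8 SA[8]=8  'fee'
  #9 SA[9]=4  'ffdffee'
  #10 SA[10]=7  'ffee'

SA = [3, 0, 2, 6, 10, 9, 1, 5, 8, 4, 7]
i: (SA[i-1],SA[i]) lcp shared
  1: (3,0) 0 ''
  2: (0,2) 0 ''
  3: (2,6) 0 ''
  4: (6,10) 0 ''
  5: (10,9) 1 'e'
  6: (9,1) 0 ''
  7: (1,5) 1 'f'
  8: (5,8) 1 'f'
  9: (8,4) 1 'f'
  10: (4,7) 2 'ff'

[0, 0, 0, 0, 0, 1, 0, 1, 1, 1, 2]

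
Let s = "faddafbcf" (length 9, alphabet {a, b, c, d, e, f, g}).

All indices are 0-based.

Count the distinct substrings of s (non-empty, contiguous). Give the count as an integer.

41

sorted suffixes:
  #0 SA[0]=1  'addafbcf'
  #1 SA[1]=4  'afbcf'
  #2 SA[2]=6  'bcf'
  #3 SA[3]=7  'cf'
  #4 SA[4]=3  'dafbcf'
  #5 SA[5]=2  'ddafbcf'
  #6 SA[6]=8  'f'
  #7 SA[7]=0  'faddafbcf'
  #8 SA[8]=5  'fbcf'

SA = [1, 4, 6, 7, 3, 2, 8, 0, 5]
i: (SA[i-1],SA[i]) lcp shared
  1: (1,4) 1 'a'
  2: (4,6) 0 ''
  3: (6,7) 0 ''
  4: (7,3) 0 ''
  5: (3,2) 1 'd'
  6: (2,8) 0 ''
  7: (8,0) 1 'f'
  8: (0,5) 1 'f'

n(n+1)/2 = 9·10/2 = 45
Σ LCP = 0 + 1 + 0 + 0 + 0 + 1 + 0 + 1 + 1 = 4
distinct = 45 − 4 = 41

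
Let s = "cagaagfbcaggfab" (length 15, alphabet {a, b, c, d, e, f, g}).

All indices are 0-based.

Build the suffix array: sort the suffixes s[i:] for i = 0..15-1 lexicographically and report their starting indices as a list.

rank→(start, suffix):
  0 → (3, 'aagfbcaggfab')
  1 → (13, 'ab')
  2 → (1, 'agaagfbcaggfab')
  3 → (4, 'agfbcaggfab')
  4 → (9, 'aggfab')
  5 → (14, 'b')
  6 → (7, 'bcaggfab')
  7 → (0, 'cagaagfbcaggfab')
  8 → (8, 'caggfab')
  9 → (12, 'fab')
  10 → (6, 'fbcaggfab')
  11 → (2, 'gaagfbcaggfab')
  12 → (11, 'gfab')
  13 → (5, 'gfbcaggfab')
  14 → (10, 'ggfab')

[3, 13, 1, 4, 9, 14, 7, 0, 8, 12, 6, 2, 11, 5, 10]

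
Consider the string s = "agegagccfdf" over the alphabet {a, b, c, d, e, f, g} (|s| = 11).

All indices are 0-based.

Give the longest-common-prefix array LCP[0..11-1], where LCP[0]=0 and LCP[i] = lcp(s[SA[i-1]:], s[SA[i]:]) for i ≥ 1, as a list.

sorted suffixes:
  #0 SA[0]=4  'agccfdf'
  #1 SA[1]=0  'agegagccfdf'
  #2 SA[2]=6  'ccfdf'
  #3 SA[3]=7  'cfdf'
  #4 SA[4]=9  'df'
  #5 SA[5]=2  'egagccfdf'
  #6 SA[6]=10  'f'
  #7 SA[7]=8  'fdf'
  #8 SA[8]=3  'gagccfdf'
  #9 SA[9]=5  'gccfdf'
  #10 SA[10]=1  'gegagccfdf'

SA = [4, 0, 6, 7, 9, 2, 10, 8, 3, 5, 1]
[i] adj suffixes → lcp
  [1] 4/0 → 2 ('ag')
  [2] 0/6 → 0 ('')
  [3] 6/7 → 1 ('c')
  [4] 7/9 → 0 ('')
  [5] 9/2 → 0 ('')
  [6] 2/10 → 0 ('')
  [7] 10/8 → 1 ('f')
  [8] 8/3 → 0 ('')
  [9] 3/5 → 1 ('g')
  [10] 5/1 → 1 ('g')

[0, 2, 0, 1, 0, 0, 0, 1, 0, 1, 1]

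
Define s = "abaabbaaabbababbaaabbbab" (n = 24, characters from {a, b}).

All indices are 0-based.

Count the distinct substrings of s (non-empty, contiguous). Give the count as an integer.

226

sorted suffixes:
  #0 SA[0]=6  'aaabbababbaaabbbab'
  #1 SA[1]=16  'aaabbbab'
  #2 SA[2]=2  'aabbaaabbababbaaabbbab'
  #3 SA[3]=7  'aabbababbaaabbbab'
  #4 SA[4]=17  'aabbbab'
  #5 SA[5]=22  'ab'
  #6 SA[6]=0  'abaabbaaabbababbaaabbbab'
  #7 SA[7]=11  'ababbaaabbbab'
  #8 SA[8]=3  'abbaaabbababbaaabbbab'
  #9 SA[9]=13  'abbaaabbbab'
  #10 SA[10]=8  'abbababbaaabbbab'
  #11 SA[11]=18  'abbbab'
  #12 SA[12]=23  'b'
  #13 SA[13]=5  'baaabbababbaaabbbab'
  #14 SA[14]=15  'baaabbbab'
  #15 SA[15]=1  'baabbaaabbababbaaabbbab'
  #16 SA[16]=21  'bab'
  #17 SA[17]=10  'bababbaaabbbab'
  #18 SA[18]=12  'babbaaabbbab'
  #19 SA[19]=4  'bbaaabbababbaaabbbab'
  #20 SA[20]=14  'bbaaabbbab'
  #21 SA[21]=20  'bbab'
  #22 SA[22]=9  'bbababbaaabbbab'
  #23 SA[23]=19  'bbbab'

SA = [6, 16, 2, 7, 17, 22, 0, 11, 3, 13, 8, 18, 23, 5, 15, 1, 21, 10, 12, 4, 14, 20, 9, 19]
i: (SA[i-1],SA[i]) lcp shared
  1: (6,16) 5 'aaabb'
  2: (16,2) 2 'aa'
  3: (2,7) 5 'aabba'
  4: (7,17) 4 'aabb'
  5: (17,22) 1 'a'
  6: (22,0) 2 'ab'
  7: (0,11) 3 'aba'
  8: (11,3) 2 'ab'
  9: (3,13) 8 'abbaaabb'
  10: (13,8) 4 'abba'
  11: (8,18) 3 'abb'
  12: (18,23) 0 ''
  13: (23,5) 1 'b'
  14: (5,15) 6 'baaabb'
  15: (15,1) 3 'baa'
  16: (1,21) 2 'ba'
  17: (21,10) 3 'bab'
  18: (10,12) 3 'bab'
  19: (12,4) 1 'b'
  20: (4,14) 7 'bbaaabb'
  21: (14,20) 3 'bba'
  22: (20,9) 4 'bbab'
  23: (9,19) 2 'bb'

n(n+1)/2 = 24·25/2 = 300
Σ LCP = 0 + 5 + 2 + 5 + 4 + 1 + 2 + 3 + 2 + 8 + 4 + 3 + 0 + 1 + 6 + 3 + 2 + 3 + 3 + 1 + 7 + 3 + 4 + 2 = 74
distinct = 300 − 74 = 226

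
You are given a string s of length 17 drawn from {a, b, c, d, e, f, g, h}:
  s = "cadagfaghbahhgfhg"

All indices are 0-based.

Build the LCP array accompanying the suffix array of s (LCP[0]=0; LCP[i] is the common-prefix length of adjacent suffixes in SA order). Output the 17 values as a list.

[0, 1, 2, 1, 0, 0, 0, 0, 1, 0, 1, 2, 1, 0, 1, 2, 1]

sorted suffixes:
  #0 SA[0]=1  'adagfaghbahhgfhg'
  #1 SA[1]=3  'agfaghbahhgfhg'
  #2 SA[2]=6  'aghbahhgfhg'
  #3 SA[3]=10  'ahhgfhg'
  #4 SA[4]=9  'bahhgfhg'
  #5 SA[5]=0  'cadagfaghbahhgfhg'
  #6 SA[6]=2  'dagfaghbahhgfhg'
  #7 SA[7]=5  'faghbahhgfhg'
  #8 SA[8]=14  'fhg'
  #9 SA[9]=16  'g'
  #10 SA[10]=4  'gfaghbahhgfhg'
  #11 SA[11]=13  'gfhg'
  #12 SA[12]=7  'ghbahhgfhg'
  #13 SA[13]=8  'hbahhgfhg'
  #14 SA[14]=15  'hg'
  #15 SA[15]=12  'hgfhg'
  #16 SA[16]=11  'hhgfhg'

SA = [1, 3, 6, 10, 9, 0, 2, 5, 14, 16, 4, 13, 7, 8, 15, 12, 11]
[i] adj suffixes → lcp
  [1] 1/3 → 1 ('a')
  [2] 3/6 → 2 ('ag')
  [3] 6/10 → 1 ('a')
  [4] 10/9 → 0 ('')
  [5] 9/0 → 0 ('')
  [6] 0/2 → 0 ('')
  [7] 2/5 → 0 ('')
  [8] 5/14 → 1 ('f')
  [9] 14/16 → 0 ('')
  [10] 16/4 → 1 ('g')
  [11] 4/13 → 2 ('gf')
  [12] 13/7 → 1 ('g')
  [13] 7/8 → 0 ('')
  [14] 8/15 → 1 ('h')
  [15] 15/12 → 2 ('hg')
  [16] 12/11 → 1 ('h')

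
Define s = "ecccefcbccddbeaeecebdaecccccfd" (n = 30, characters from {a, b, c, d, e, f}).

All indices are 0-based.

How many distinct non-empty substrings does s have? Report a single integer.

rank | idx | suffix
   0 |  21 | aecccccfd
   1 |  14 | aeecebdaecccccfd
   2 |   7 | bccddbeaeecebdaecccccfd
   3 |  19 | bdaecccccfd
   4 |  12 | beaeecebdaecccccfd
   5 |   6 | cbccddbeaeecebdaecccccfd
   6 |  23 | cccccfd
   7 |  24 | ccccfd
   8 |   1 | cccefcbccddbeaeecebdaecccccfd
   9 |  25 | cccfd
  10 |   8 | ccddbeaeecebdaecccccfd
  11 |   2 | ccefcbccddbeaeecebdaecccccfd
  12 |  26 | ccfd
  13 |   9 | cddbeaeecebdaecccccfd
  14 |  17 | cebdaecccccfd
  15 |   3 | cefcbccddbeaeecebdaecccccfd
  16 |  27 | cfd
  17 |  29 | d
  18 |  20 | daecccccfd
  19 |  11 | dbeaeecebdaecccccfd
  20 |  10 | ddbeaeecebdaecccccfd
  21 |  13 | eaeecebdaecccccfd
  22 |  18 | ebdaecccccfd
  23 |  22 | ecccccfd
  24 |   0 | ecccefcbccddbeaeecebdaecccccfd
  25 |  16 | ecebdaecccccfd
  26 |  15 | eecebdaecccccfd
  27 |   4 | efcbccddbeaeecebdaecccccfd
  28 |   5 | fcbccddbeaeecebdaecccccfd
  29 |  28 | fd

SA = [21, 14, 7, 19, 12, 6, 23, 24, 1, 25, 8, 2, 26, 9, 17, 3, 27, 29, 20, 11, 10, 13, 18, 22, 0, 16, 15, 4, 5, 28]
[i] adj suffixes → lcp
  [1] 21/14 → 2 ('ae')
  [2] 14/7 → 0 ('')
  [3] 7/19 → 1 ('b')
  [4] 19/12 → 1 ('b')
  [5] 12/6 → 0 ('')
  [6] 6/23 → 1 ('c')
  [7] 23/24 → 4 ('cccc')
  [8] 24/1 → 3 ('ccc')
  [9] 1/25 → 3 ('ccc')
  [10] 25/8 → 2 ('cc')
  [11] 8/2 → 2 ('cc')
  [12] 2/26 → 2 ('cc')
  [13] 26/9 → 1 ('c')
  [14] 9/17 → 1 ('c')
  [15] 17/3 → 2 ('ce')
  [16] 3/27 → 1 ('c')
  [17] 27/29 → 0 ('')
  [18] 29/20 → 1 ('d')
  [19] 20/11 → 1 ('d')
  [20] 11/10 → 1 ('d')
  [21] 10/13 → 0 ('')
  [22] 13/18 → 1 ('e')
  [23] 18/22 → 1 ('e')
  [24] 22/0 → 4 ('eccc')
  [25] 0/16 → 2 ('ec')
  [26] 16/15 → 1 ('e')
  [27] 15/4 → 1 ('e')
  [28] 4/5 → 0 ('')
  [29] 5/28 → 1 ('f')

n(n+1)/2 = 30·31/2 = 465
Σ LCP = 0 + 2 + 0 + 1 + 1 + 0 + 1 + 4 + 3 + 3 + 2 + 2 + 2 + 1 + 1 + 2 + 1 + 0 + 1 + 1 + 1 + 0 + 1 + 1 + 4 + 2 + 1 + 1 + 0 + 1 = 40
distinct = 465 − 40 = 425

425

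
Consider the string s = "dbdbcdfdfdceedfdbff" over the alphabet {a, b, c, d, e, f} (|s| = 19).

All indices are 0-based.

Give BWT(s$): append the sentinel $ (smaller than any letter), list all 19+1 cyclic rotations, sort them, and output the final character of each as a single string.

fdddbdb$ffefcecfdddb

rank  rotation              last
    0  $dbdbcdfdfdceedfdbff  f
    1  bcdfdfdceedfdbff$dbd  d
    2  bdbcdfdfdceedfdbff$d  d
    3  bff$dbdbcdfdfdceedfd  d
    4  cdfdfdceedfdbff$dbdb  b
    5  ceedfdbff$dbdbcdfdfd  d
    6  dbcdfdfdceedfdbff$db  b
    7  dbdbcdfdfdceedfdbff$  $
    8  dbff$dbdbcdfdfdceedf  f
    9  dceedfdbff$dbdbcdfdf  f
   10  dfdbff$dbdbcdfdfdcee  e
   11  dfdceedfdbff$dbdbcdf  f
   12  dfdfdceedfdbff$dbdbc  c
   13  edfdbff$dbdbcdfdfdce  e
   14  eedfdbff$dbdbcdfdfdc  c
   15  f$dbdbcdfdfdceedfdbf  f
   16  fdbff$dbdbcdfdfdceed  d
   17  fdceedfdbff$dbdbcdfd  d
   18  fdfdceedfdbff$dbdbcd  d
   19  ff$dbdbcdfdfdceedfdb  b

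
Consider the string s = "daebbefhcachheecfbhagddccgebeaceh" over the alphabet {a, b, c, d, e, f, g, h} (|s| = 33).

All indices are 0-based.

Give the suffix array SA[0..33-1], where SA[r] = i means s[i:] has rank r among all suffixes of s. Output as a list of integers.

sorted suffixes:
  #0 SA[0]=29  'aceh'
  #1 SA[1]=9  'achheecfbhagddccgebeaceh'
  #2 SA[2]=1  'aebbefhcachheecfbhagddccgebeaceh'
  #3 SA[3]=19  'agddccgebeaceh'
  #4 SA[4]=3  'bbefhcachheecfbhagddccgebeaceh'
  #5 SA[5]=27  'beaceh'
  #6 SA[6]=4  'befhcachheecfbhagddccgebeaceh'
  #7 SA[7]=17  'bhagddccgebeaceh'
  #8 SA[8]=8  'cachheecfbhagddccgebeaceh'
  #9 SA[9]=23  'ccgebeaceh'
  #10 SA[10]=30  'ceh'
  #11 SA[11]=15  'cfbhagddccgebeaceh'
  #12 SA[12]=24  'cgebeaceh'
  #13 SA[13]=10  'chheecfbhagddccgebeaceh'
  #14 SA[14]=0  'daebbefhcachheecfbhagddccgebeaceh'
  #15 SA[15]=22  'dccgebeaceh'
  #16 SA[16]=21  'ddccgebeaceh'
  #17 SA[17]=28  'eaceh'
  #18 SA[18]=2  'ebbefhcachheecfbhagddccgebeaceh'
  #19 SA[19]=26  'ebeaceh'
  #20 SA[20]=14  'ecfbhagddccgebeaceh'
  #21 SA[21]=13  'eecfbhagddccgebeaceh'
  #22 SA[22]=5  'efhcachheecfbhagddccgebeaceh'
  #23 SA[23]=31  'eh'
  #24 SA[24]=16  'fbhagddccgebeaceh'
  #25 SA[25]=6  'fhcachheecfbhagddccgebeaceh'
  #26 SA[26]=20  'gddccgebeaceh'
  #27 SA[27]=25  'gebeaceh'
  #28 SA[28]=32  'h'
  #29 SA[29]=18  'hagddccgebeaceh'
  #30 SA[30]=7  'hcachheecfbhagddccgebeaceh'
  #31 SA[31]=12  'heecfbhagddccgebeaceh'
  #32 SA[32]=11  'hheecfbhagddccgebeaceh'

[29, 9, 1, 19, 3, 27, 4, 17, 8, 23, 30, 15, 24, 10, 0, 22, 21, 28, 2, 26, 14, 13, 5, 31, 16, 6, 20, 25, 32, 18, 7, 12, 11]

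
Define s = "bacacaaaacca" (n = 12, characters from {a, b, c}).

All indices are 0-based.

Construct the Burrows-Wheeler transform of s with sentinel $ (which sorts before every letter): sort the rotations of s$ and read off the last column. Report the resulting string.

rank  rotation       last
    0  $bacacaaaacca  a
    1  a$bacacaaaacc  c
    2  aaaacca$bacac  c
    3  aaacca$bacaca  a
    4  aacca$bacacaa  a
    5  acaaaacca$bac  c
    6  acacaaaacca$b  b
    7  acca$bacacaaa  a
    8  bacacaaaacca$  $
    9  ca$bacacaaaac  c
   10  caaaacca$baca  a
   11  cacaaaacca$ba  a
   12  cca$bacacaaaa  a

accaacba$caaa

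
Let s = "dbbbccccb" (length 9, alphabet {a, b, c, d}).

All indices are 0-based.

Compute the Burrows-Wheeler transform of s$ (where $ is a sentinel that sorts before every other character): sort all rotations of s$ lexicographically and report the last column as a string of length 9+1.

rank  rotation    last
    0  $dbbbccccb  b
    1  b$dbbbcccc  c
    2  bbbccccb$d  d
    3  bbccccb$db  b
    4  bccccb$dbb  b
    5  cb$dbbbccc  c
    6  ccb$dbbbcc  c
    7  cccb$dbbbc  c
    8  ccccb$dbbb  b
    9  dbbbccccb$  $

bcdbbcccb$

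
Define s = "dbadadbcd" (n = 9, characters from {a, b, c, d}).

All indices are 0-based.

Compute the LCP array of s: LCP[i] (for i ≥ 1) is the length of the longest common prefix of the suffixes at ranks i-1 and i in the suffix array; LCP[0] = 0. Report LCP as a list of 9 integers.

[0, 2, 0, 1, 0, 0, 1, 1, 2]

rank | idx | suffix
   0 |   2 | adadbcd
   1 |   4 | adbcd
   2 |   1 | badadbcd
   3 |   6 | bcd
   4 |   7 | cd
   5 |   8 | d
   6 |   3 | dadbcd
   7 |   0 | dbadadbcd
   8 |   5 | dbcd

SA = [2, 4, 1, 6, 7, 8, 3, 0, 5]
rank  pair      lcp
   1  s[2:],s[4:]  2  'ad'
   2  s[4:],s[1:]  0  ''
   3  s[1:],s[6:]  1  'b'
   4  s[6:],s[7:]  0  ''
   5  s[7:],s[8:]  0  ''
   6  s[8:],s[3:]  1  'd'
   7  s[3:],s[0:]  1  'd'
   8  s[0:],s[5:]  2  'db'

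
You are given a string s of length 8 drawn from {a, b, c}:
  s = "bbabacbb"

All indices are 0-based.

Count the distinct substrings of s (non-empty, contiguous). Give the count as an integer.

rank | idx | suffix
   0 |   2 | abacbb
   1 |   4 | acbb
   2 |   7 | b
   3 |   1 | babacbb
   4 |   3 | bacbb
   5 |   6 | bb
   6 |   0 | bbabacbb
   7 |   5 | cbb

SA = [2, 4, 7, 1, 3, 6, 0, 5]
rank  pair      lcp
   1  s[2:],s[4:]  1  'a'
   2  s[4:],s[7:]  0  ''
   3  s[7:],s[1:]  1  'b'
   4  s[1:],s[3:]  2  'ba'
   5  s[3:],s[6:]  1  'b'
   6  s[6:],s[0:]  2  'bb'
   7  s[0:],s[5:]  0  ''

n(n+1)/2 = 8·9/2 = 36
Σ LCP = 0 + 1 + 0 + 1 + 2 + 1 + 2 + 0 = 7
distinct = 36 − 7 = 29

29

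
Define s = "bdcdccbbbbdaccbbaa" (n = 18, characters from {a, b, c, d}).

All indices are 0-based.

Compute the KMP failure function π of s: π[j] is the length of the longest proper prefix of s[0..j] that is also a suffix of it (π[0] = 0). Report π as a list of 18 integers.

[0, 0, 0, 0, 0, 0, 1, 1, 1, 1, 2, 0, 0, 0, 1, 1, 0, 0]

π[0] = 0
j=1 s[j]='d': π[1]=0 (border '')
j=2 s[j]='c': π[2]=0 (border '')
j=3 s[j]='d': π[3]=0 (border '')
j=4 s[j]='c': π[4]=0 (border '')
j=5 s[j]='c': π[5]=0 (border '')
j=6 s[j]='b': π[6]=1 (border 'b')
j=7 s[j]='b': k: 1→0; π[7]=1 (border 'b')
j=8 s[j]='b': k: 1→0; π[8]=1 (border 'b')
j=9 s[j]='b': k: 1→0; π[9]=1 (border 'b')
j=10 s[j]='d': π[10]=2 (border 'bd')
j=11 s[j]='a': k: 2→0; π[11]=0 (border '')
j=12 s[j]='c': π[12]=0 (border '')
j=13 s[j]='c': π[13]=0 (border '')
j=14 s[j]='b': π[14]=1 (border 'b')
j=15 s[j]='b': k: 1→0; π[15]=1 (border 'b')
j=16 s[j]='a': k: 1→0; π[16]=0 (border '')
j=17 s[j]='a': π[17]=0 (border '')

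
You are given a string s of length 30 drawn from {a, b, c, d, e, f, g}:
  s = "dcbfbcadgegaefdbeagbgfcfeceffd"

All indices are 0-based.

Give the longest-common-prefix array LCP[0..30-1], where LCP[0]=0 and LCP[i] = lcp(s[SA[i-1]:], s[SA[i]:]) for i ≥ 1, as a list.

sorted suffixes:
  #0 SA[0]=6  'adgegaefdbeagbgfcfeceffd'
  #1 SA[1]=11  'aefdbeagbgfcfeceffd'
  #2 SA[2]=17  'agbgfcfeceffd'
  #3 SA[3]=4  'bcadgegaefdbeagbgfcfeceffd'
  #4 SA[4]=15  'beagbgfcfeceffd'
  #5 SA[5]=2  'bfbcadgegaefdbeagbgfcfeceffd'
  #6 SA[6]=19  'bgfcfeceffd'
  #7 SA[7]=5  'cadgegaefdbeagbgfcfeceffd'
  #8 SA[8]=1  'cbfbcadgegaefdbeagbgfcfeceffd'
  #9 SA[9]=25  'ceffd'
  #10 SA[10]=22  'cfeceffd'
  #11 SA[11]=29  'd'
  #12 SA[12]=14  'dbeagbgfcfeceffd'
  #13 SA[13]=0  'dcbfbcadgegaefdbeagbgfcfeceffd'
  #14 SA[14]=7  'dgegaefdbeagbgfcfeceffd'
  #15 SA[15]=16  'eagbgfcfeceffd'
  #16 SA[16]=24  'eceffd'
  #17 SA[17]=12  'efdbeagbgfcfeceffd'
  #18 SA[18]=26  'effd'
  #19 SA[19]=9  'egaefdbeagbgfcfeceffd'
  #20 SA[20]=3  'fbcadgegaefdbeagbgfcfeceffd'
  #21 SA[21]=21  'fcfeceffd'
  #22 SA[22]=28  'fd'
  #23 SA[23]=13  'fdbeagbgfcfeceffd'
  #24 SA[24]=23  'feceffd'
  #25 SA[25]=27  'ffd'
  #26 SA[26]=10  'gaefdbeagbgfcfeceffd'
  #27 SA[27]=18  'gbgfcfeceffd'
  #28 SA[28]=8  'gegaefdbeagbgfcfeceffd'
  #29 SA[29]=20  'gfcfeceffd'

SA = [6, 11, 17, 4, 15, 2, 19, 5, 1, 25, 22, 29, 14, 0, 7, 16, 24, 12, 26, 9, 3, 21, 28, 13, 23, 27, 10, 18, 8, 20]
[i] adj suffixes → lcp
  [1] 6/11 → 1 ('a')
  [2] 11/17 → 1 ('a')
  [3] 17/4 → 0 ('')
  [4] 4/15 → 1 ('b')
  [5] 15/2 → 1 ('b')
  [6] 2/19 → 1 ('b')
  [7] 19/5 → 0 ('')
  [8] 5/1 → 1 ('c')
  [9] 1/25 → 1 ('c')
  [10] 25/22 → 1 ('c')
  [11] 22/29 → 0 ('')
  [12] 29/14 → 1 ('d')
  [13] 14/0 → 1 ('d')
  [14] 0/7 → 1 ('d')
  [15] 7/16 → 0 ('')
  [16] 16/24 → 1 ('e')
  [17] 24/12 → 1 ('e')
  [18] 12/26 → 2 ('ef')
  [19] 26/9 → 1 ('e')
  [20] 9/3 → 0 ('')
  [21] 3/21 → 1 ('f')
  [22] 21/28 → 1 ('f')
  [23] 28/13 → 2 ('fd')
  [24] 13/23 → 1 ('f')
  [25] 23/27 → 1 ('f')
  [26] 27/10 → 0 ('')
  [27] 10/18 → 1 ('g')
  [28] 18/8 → 1 ('g')
  [29] 8/20 → 1 ('g')

[0, 1, 1, 0, 1, 1, 1, 0, 1, 1, 1, 0, 1, 1, 1, 0, 1, 1, 2, 1, 0, 1, 1, 2, 1, 1, 0, 1, 1, 1]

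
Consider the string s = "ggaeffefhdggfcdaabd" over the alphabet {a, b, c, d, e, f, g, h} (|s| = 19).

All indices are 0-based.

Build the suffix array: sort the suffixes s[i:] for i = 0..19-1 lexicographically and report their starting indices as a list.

rank | idx | suffix
   0 |  15 | aabd
   1 |  16 | abd
   2 |   2 | aeffefhdggfcdaabd
   3 |  17 | bd
   4 |  13 | cdaabd
   5 |  18 | d
   6 |  14 | daabd
   7 |   9 | dggfcdaabd
   8 |   3 | effefhdggfcdaabd
   9 |   6 | efhdggfcdaabd
  10 |  12 | fcdaabd
  11 |   5 | fefhdggfcdaabd
  12 |   4 | ffefhdggfcdaabd
  13 |   7 | fhdggfcdaabd
  14 |   1 | gaeffefhdggfcdaabd
  15 |  11 | gfcdaabd
  16 |   0 | ggaeffefhdggfcdaabd
  17 |  10 | ggfcdaabd
  18 |   8 | hdggfcdaabd

[15, 16, 2, 17, 13, 18, 14, 9, 3, 6, 12, 5, 4, 7, 1, 11, 0, 10, 8]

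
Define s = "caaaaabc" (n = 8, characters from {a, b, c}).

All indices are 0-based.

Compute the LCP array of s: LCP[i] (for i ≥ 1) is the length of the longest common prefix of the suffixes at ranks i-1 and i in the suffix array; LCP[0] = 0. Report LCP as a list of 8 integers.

[0, 4, 3, 2, 1, 0, 0, 1]

rank→(start, suffix):
  0 → (1, 'aaaaabc')
  1 → (2, 'aaaabc')
  2 → (3, 'aaabc')
  3 → (4, 'aabc')
  4 → (5, 'abc')
  5 → (6, 'bc')
  6 → (7, 'c')
  7 → (0, 'caaaaabc')

SA = [1, 2, 3, 4, 5, 6, 7, 0]
rank  pair      lcp
   1  s[1:],s[2:]  4  'aaaa'
   2  s[2:],s[3:]  3  'aaa'
   3  s[3:],s[4:]  2  'aa'
   4  s[4:],s[5:]  1  'a'
   5  s[5:],s[6:]  0  ''
   6  s[6:],s[7:]  0  ''
   7  s[7:],s[0:]  1  'c'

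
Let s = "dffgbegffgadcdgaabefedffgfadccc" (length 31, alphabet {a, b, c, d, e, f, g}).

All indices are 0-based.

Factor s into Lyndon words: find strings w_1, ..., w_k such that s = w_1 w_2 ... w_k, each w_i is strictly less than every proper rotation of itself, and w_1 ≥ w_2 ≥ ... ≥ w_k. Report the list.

emit factor 1: 'dffg' (i=0, period=4)
emit factor 2: 'begffg' (i=4, period=6)
emit factor 3: 'adcdg' (i=10, period=5)
emit factor 4: 'aabefedffgfadccc' (i=15, period=16)

["dffg", "begffg", "adcdg", "aabefedffgfadccc"]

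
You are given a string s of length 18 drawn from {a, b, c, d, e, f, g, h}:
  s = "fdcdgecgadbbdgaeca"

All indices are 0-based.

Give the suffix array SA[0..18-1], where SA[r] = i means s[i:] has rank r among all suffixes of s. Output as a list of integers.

sorted suffixes:
  #0 SA[0]=17  'a'
  #1 SA[1]=8  'adbbdgaeca'
  #2 SA[2]=14  'aeca'
  #3 SA[3]=10  'bbdgaeca'
  #4 SA[4]=11  'bdgaeca'
  #5 SA[5]=16  'ca'
  #6 SA[6]=2  'cdgecgadbbdgaeca'
  #7 SA[7]=6  'cgadbbdgaeca'
  #8 SA[8]=9  'dbbdgaeca'
  #9 SA[9]=1  'dcdgecgadbbdgaeca'
  #10 SA[10]=12  'dgaeca'
  #11 SA[11]=3  'dgecgadbbdgaeca'
  #12 SA[12]=15  'eca'
  #13 SA[13]=5  'ecgadbbdgaeca'
  #14 SA[14]=0  'fdcdgecgadbbdgaeca'
  #15 SA[15]=7  'gadbbdgaeca'
  #16 SA[16]=13  'gaeca'
  #17 SA[17]=4  'gecgadbbdgaeca'

[17, 8, 14, 10, 11, 16, 2, 6, 9, 1, 12, 3, 15, 5, 0, 7, 13, 4]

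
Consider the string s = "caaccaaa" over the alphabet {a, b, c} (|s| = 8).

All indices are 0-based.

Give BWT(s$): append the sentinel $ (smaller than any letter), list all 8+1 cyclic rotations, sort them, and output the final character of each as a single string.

rank  rotation   last
    0  $caaccaaa  a
    1  a$caaccaa  a
    2  aa$caacca  a
    3  aaa$caacc  c
    4  aaccaaa$c  c
    5  accaaa$ca  a
    6  caaa$caac  c
    7  caaccaaa$  $
    8  ccaaa$caa  a

aaaccac$a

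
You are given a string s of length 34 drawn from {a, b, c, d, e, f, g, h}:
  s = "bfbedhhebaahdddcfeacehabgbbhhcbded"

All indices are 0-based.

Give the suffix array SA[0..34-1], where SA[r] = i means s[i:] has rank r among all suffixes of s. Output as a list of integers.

[9, 22, 18, 10, 8, 25, 30, 2, 0, 23, 26, 29, 19, 15, 33, 14, 13, 12, 31, 4, 17, 7, 32, 3, 20, 1, 16, 24, 21, 28, 11, 6, 27, 5]

rank→(start, suffix):
  0 → (9, 'aahdddcfeacehabgbbhhcbded')
  1 → (22, 'abgbbhhcbded')
  2 → (18, 'acehabgbbhhcbded')
  3 → (10, 'ahdddcfeacehabgbbhhcbded')
  4 → (8, 'baahdddcfeacehabgbbhhcbded')
  5 → (25, 'bbhhcbded')
  6 → (30, 'bded')
  7 → (2, 'bedhhebaahdddcfeacehabgbbhhcbded')
  8 → (0, 'bfbedhhebaahdddcfeacehabgbbhhcbded')
  9 → (23, 'bgbbhhcbded')
  10 → (26, 'bhhcbded')
  11 → (29, 'cbded')
  12 → (19, 'cehabgbbhhcbded')
  13 → (15, 'cfeacehabgbbhhcbded')
  14 → (33, 'd')
  15 → (14, 'dcfeacehabgbbhhcbded')
  16 → (13, 'ddcfeacehabgbbhhcbded')
  17 → (12, 'dddcfeacehabgbbhhcbded')
  18 → (31, 'ded')
  19 → (4, 'dhhebaahdddcfeacehabgbbhhcbded')
  20 → (17, 'eacehabgbbhhcbded')
  21 → (7, 'ebaahdddcfeacehabgbbhhcbded')
  22 → (32, 'ed')
  23 → (3, 'edhhebaahdddcfeacehabgbbhhcbded')
  24 → (20, 'ehabgbbhhcbded')
  25 → (1, 'fbedhhebaahdddcfeacehabgbbhhcbded')
  26 → (16, 'feacehabgbbhhcbded')
  27 → (24, 'gbbhhcbded')
  28 → (21, 'habgbbhhcbded')
  29 → (28, 'hcbded')
  30 → (11, 'hdddcfeacehabgbbhhcbded')
  31 → (6, 'hebaahdddcfeacehabgbbhhcbded')
  32 → (27, 'hhcbded')
  33 → (5, 'hhebaahdddcfeacehabgbbhhcbded')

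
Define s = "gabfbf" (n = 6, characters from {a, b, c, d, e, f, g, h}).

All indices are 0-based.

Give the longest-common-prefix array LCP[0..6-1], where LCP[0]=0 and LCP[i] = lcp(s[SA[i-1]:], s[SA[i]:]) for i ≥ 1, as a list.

rank→(start, suffix):
  0 → (1, 'abfbf')
  1 → (4, 'bf')
  2 → (2, 'bfbf')
  3 → (5, 'f')
  4 → (3, 'fbf')
  5 → (0, 'gabfbf')

SA = [1, 4, 2, 5, 3, 0]
rank  pair      lcp
   1  s[1:],s[4:]  0  ''
   2  s[4:],s[2:]  2  'bf'
   3  s[2:],s[5:]  0  ''
   4  s[5:],s[3:]  1  'f'
   5  s[3:],s[0:]  0  ''

[0, 0, 2, 0, 1, 0]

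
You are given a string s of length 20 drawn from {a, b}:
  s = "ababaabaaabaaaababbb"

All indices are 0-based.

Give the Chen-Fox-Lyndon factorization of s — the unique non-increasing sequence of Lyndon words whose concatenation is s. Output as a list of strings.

emit factor 1: 'ab' (i=0, period=2)
emit factor 2: 'ab' (i=2, period=2)
emit factor 3: 'aab' (i=4, period=3)
emit factor 4: 'aaab' (i=7, period=4)
emit factor 5: 'aaaababbb' (i=11, period=9)

["ab", "ab", "aab", "aaab", "aaaababbb"]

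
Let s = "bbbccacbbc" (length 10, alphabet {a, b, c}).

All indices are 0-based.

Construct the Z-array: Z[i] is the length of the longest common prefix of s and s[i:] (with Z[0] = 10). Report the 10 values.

Z[0]=10
i=1: i≥r, start 0; Z[1]=2 scan→box=[1,3)
i=2: min(r-i=1, Z[1]=2)=1; Z[2]=1
i=3: i≥r, start 0; Z[3]=0
i=4: i≥r, start 0; Z[4]=0
i=5: i≥r, start 0; Z[5]=0
i=6: i≥r, start 0; Z[6]=0
i=7: i≥r, start 0; Z[7]=2 scan→box=[7,9)
i=8: min(r-i=1, Z[1]=2)=1; Z[8]=1
i=9: i≥r, start 0; Z[9]=0

[10, 2, 1, 0, 0, 0, 0, 2, 1, 0]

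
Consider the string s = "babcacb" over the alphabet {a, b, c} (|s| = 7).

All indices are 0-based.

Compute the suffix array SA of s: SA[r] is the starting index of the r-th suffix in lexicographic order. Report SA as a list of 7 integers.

rank | idx | suffix
   0 |   1 | abcacb
   1 |   4 | acb
   2 |   6 | b
   3 |   0 | babcacb
   4 |   2 | bcacb
   5 |   3 | cacb
   6 |   5 | cb

[1, 4, 6, 0, 2, 3, 5]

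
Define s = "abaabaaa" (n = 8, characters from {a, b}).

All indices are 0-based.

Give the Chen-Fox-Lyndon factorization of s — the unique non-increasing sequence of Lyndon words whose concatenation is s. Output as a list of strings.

emit factor 1: 'ab' (i=0, period=2)
emit factor 2: 'aab' (i=2, period=3)
emit factor 3: 'a' (i=5, period=1)
emit factor 4: 'a' (i=6, period=1)
emit factor 5: 'a' (i=7, period=1)

["ab", "aab", "a", "a", "a"]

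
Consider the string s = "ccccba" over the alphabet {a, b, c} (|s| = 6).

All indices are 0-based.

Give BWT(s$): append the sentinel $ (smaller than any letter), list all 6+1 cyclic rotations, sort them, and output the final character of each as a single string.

abcccc$

rank  rotation last
    0  $ccccba  a
    1  a$ccccb  b
    2  ba$cccc  c
    3  cba$ccc  c
    4  ccba$cc  c
    5  cccba$c  c
    6  ccccba$  $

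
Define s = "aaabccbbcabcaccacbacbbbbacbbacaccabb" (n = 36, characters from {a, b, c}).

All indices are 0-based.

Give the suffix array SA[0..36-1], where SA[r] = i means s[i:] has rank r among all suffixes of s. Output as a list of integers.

sorted suffixes:
  #0 SA[0]=0  'aaabccbbcabcaccacbacbbbbacbbacaccabb'
  #1 SA[1]=1  'aabccbbcabcaccacbacbbbbacbbacaccabb'
  #2 SA[2]=33  'abb'
  #3 SA[3]=9  'abcaccacbacbbbbacbbacaccabb'
  #4 SA[4]=2  'abccbbcabcaccacbacbbbbacbbacaccabb'
  #5 SA[5]=28  'acaccabb'
  #6 SA[6]=15  'acbacbbbbacbbacaccabb'
  #7 SA[7]=24  'acbbacaccabb'
  #8 SA[8]=18  'acbbbbacbbacaccabb'
  #9 SA[9]=30  'accabb'
  #10 SA[10]=12  'accacbacbbbbacbbacaccabb'
  #11 SA[11]=35  'b'
  #12 SA[12]=27  'bacaccabb'
  #13 SA[13]=23  'bacbbacaccabb'
  #14 SA[14]=17  'bacbbbbacbbacaccabb'
  #15 SA[15]=34  'bb'
  #16 SA[16]=26  'bbacaccabb'
  #17 SA[17]=22  'bbacbbacaccabb'
  #18 SA[18]=21  'bbbacbbacaccabb'
  #19 SA[19]=20  'bbbbacbbacaccabb'
  #20 SA[20]=6  'bbcabcaccacbacbbbbacbbacaccabb'
  #21 SA[21]=7  'bcabcaccacbacbbbbacbbacaccabb'
  #22 SA[22]=10  'bcaccacbacbbbbacbbacaccabb'
  #23 SA[23]=3  'bccbbcabcaccacbacbbbbacbbacaccabb'
  #24 SA[24]=32  'cabb'
  #25 SA[25]=8  'cabcaccacbacbbbbacbbacaccabb'
  #26 SA[26]=14  'cacbacbbbbacbbacaccabb'
  #27 SA[27]=29  'caccabb'
  #28 SA[28]=11  'caccacbacbbbbacbbacaccabb'
  #29 SA[29]=16  'cbacbbbbacbbacaccabb'
  #30 SA[30]=25  'cbbacaccabb'
  #31 SA[31]=19  'cbbbbacbbacaccabb'
  #32 SA[32]=5  'cbbcabcaccacbacbbbbacbbacaccabb'
  #33 SA[33]=31  'ccabb'
  #34 SA[34]=13  'ccacbacbbbbacbbacaccabb'
  #35 SA[35]=4  'ccbbcabcaccacbacbbbbacbbacaccabb'

[0, 1, 33, 9, 2, 28, 15, 24, 18, 30, 12, 35, 27, 23, 17, 34, 26, 22, 21, 20, 6, 7, 10, 3, 32, 8, 14, 29, 11, 16, 25, 19, 5, 31, 13, 4]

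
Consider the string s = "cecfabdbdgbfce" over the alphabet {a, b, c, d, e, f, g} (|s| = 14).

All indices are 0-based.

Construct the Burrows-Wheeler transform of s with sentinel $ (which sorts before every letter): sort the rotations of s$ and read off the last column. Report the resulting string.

efadgf$ebbcccbd

rank  rotation         last
    0  $cecfabdbdgbfce  e
    1  abdbdgbfce$cecf  f
    2  bdbdgbfce$cecfa  a
    3  bdgbfce$cecfabd  d
    4  bfce$cecfabdbdg  g
    5  ce$cecfabdbdgbf  f
    6  cecfabdbdgbfce$  $
    7  cfabdbdgbfce$ce  e
    8  dbdgbfce$cecfab  b
    9  dgbfce$cecfabdb  b
   10  e$cecfabdbdgbfc  c
   11  ecfabdbdgbfce$c  c
   12  fabdbdgbfce$cec  c
   13  fce$cecfabdbdgb  b
   14  gbfce$cecfabdbd  d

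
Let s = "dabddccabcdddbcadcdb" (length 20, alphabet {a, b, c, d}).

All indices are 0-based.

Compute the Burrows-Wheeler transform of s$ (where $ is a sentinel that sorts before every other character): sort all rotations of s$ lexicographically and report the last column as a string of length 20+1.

rank  rotation               last
    0  $dabddccabcdddbcadcdb  b
    1  abcdddbcadcdb$dabddcc  c
    2  abddccabcdddbcadcdb$d  d
    3  adcdb$dabddccabcdddbc  c
    4  b$dabddccabcdddbcadcd  d
    5  bcadcdb$dabddccabcddd  d
    6  bcdddbcadcdb$dabddcca  a
    7  bddccabcdddbcadcdb$da  a
    8  cabcdddbcadcdb$dabddc  c
    9  cadcdb$dabddccabcdddb  b
   10  ccabcdddbcadcdb$dabdd  d
   11  cdb$dabddccabcdddbcad  d
   12  cdddbcadcdb$dabddccab  b
   13  dabddccabcdddbcadcdb$  $
   14  db$dabddccabcdddbcadc  c
   15  dbcadcdb$dabddccabcdd  d
   16  dccabcdddbcadcdb$dabd  d
   17  dcdb$dabddccabcdddbca  a
   18  ddbcadcdb$dabddccabcd  d
   19  ddccabcdddbcadcdb$dab  b
   20  dddbcadcdb$dabddccabc  c

bcdcddaacbddb$cddadbc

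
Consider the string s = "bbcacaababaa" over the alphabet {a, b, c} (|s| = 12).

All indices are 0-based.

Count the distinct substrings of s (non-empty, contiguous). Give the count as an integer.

sorted suffixes:
  #0 SA[0]=11  'a'
  #1 SA[1]=10  'aa'
  #2 SA[2]=5  'aababaa'
  #3 SA[3]=8  'abaa'
  #4 SA[4]=6  'ababaa'
  #5 SA[5]=3  'acaababaa'
  #6 SA[6]=9  'baa'
  #7 SA[7]=7  'babaa'
  #8 SA[8]=0  'bbcacaababaa'
  #9 SA[9]=1  'bcacaababaa'
  #10 SA[10]=4  'caababaa'
  #11 SA[11]=2  'cacaababaa'

SA = [11, 10, 5, 8, 6, 3, 9, 7, 0, 1, 4, 2]
[i] adj suffixes → lcp
  [1] 11/10 → 1 ('a')
  [2] 10/5 → 2 ('aa')
  [3] 5/8 → 1 ('a')
  [4] 8/6 → 3 ('aba')
  [5] 6/3 → 1 ('a')
  [6] 3/9 → 0 ('')
  [7] 9/7 → 2 ('ba')
  [8] 7/0 → 1 ('b')
  [9] 0/1 → 1 ('b')
  [10] 1/4 → 0 ('')
  [11] 4/2 → 2 ('ca')

n(n+1)/2 = 12·13/2 = 78
Σ LCP = 0 + 1 + 2 + 1 + 3 + 1 + 0 + 2 + 1 + 1 + 0 + 2 = 14
distinct = 78 − 14 = 64

64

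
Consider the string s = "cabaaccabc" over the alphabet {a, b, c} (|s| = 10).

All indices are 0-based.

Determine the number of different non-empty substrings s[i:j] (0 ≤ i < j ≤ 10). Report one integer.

rank | idx | suffix
   0 |   3 | aaccabc
   1 |   1 | abaaccabc
   2 |   7 | abc
   3 |   4 | accabc
   4 |   2 | baaccabc
   5 |   8 | bc
   6 |   9 | c
   7 |   0 | cabaaccabc
   8 |   6 | cabc
   9 |   5 | ccabc

SA = [3, 1, 7, 4, 2, 8, 9, 0, 6, 5]
rank  pair      lcp
   1  s[3:],s[1:]  1  'a'
   2  s[1:],s[7:]  2  'ab'
   3  s[7:],s[4:]  1  'a'
   4  s[4:],s[2:]  0  ''
   5  s[2:],s[8:]  1  'b'
   6  s[8:],s[9:]  0  ''
   7  s[9:],s[0:]  1  'c'
   8  s[0:],s[6:]  3  'cab'
   9  s[6:],s[5:]  1  'c'

n(n+1)/2 = 10·11/2 = 55
Σ LCP = 0 + 1 + 2 + 1 + 0 + 1 + 0 + 1 + 3 + 1 = 10
distinct = 55 − 10 = 45

45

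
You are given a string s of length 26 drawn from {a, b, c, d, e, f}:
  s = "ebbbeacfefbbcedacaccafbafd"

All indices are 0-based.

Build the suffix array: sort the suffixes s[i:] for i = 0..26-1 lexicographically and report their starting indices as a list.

[15, 17, 5, 20, 23, 22, 1, 10, 2, 11, 3, 16, 19, 18, 12, 6, 25, 14, 4, 0, 13, 8, 21, 9, 24, 7]

rank | idx | suffix
   0 |  15 | acaccafbafd
   1 |  17 | accafbafd
   2 |   5 | acfefbbcedacaccafbafd
   3 |  20 | afbafd
   4 |  23 | afd
   5 |  22 | bafd
   6 |   1 | bbbeacfefbbcedacaccafbafd
   7 |  10 | bbcedacaccafbafd
   8 |   2 | bbeacfefbbcedacaccafbafd
   9 |  11 | bcedacaccafbafd
  10 |   3 | beacfefbbcedacaccafbafd
  11 |  16 | caccafbafd
  12 |  19 | cafbafd
  13 |  18 | ccafbafd
  14 |  12 | cedacaccafbafd
  15 |   6 | cfefbbcedacaccafbafd
  16 |  25 | d
  17 |  14 | dacaccafbafd
  18 |   4 | eacfefbbcedacaccafbafd
  19 |   0 | ebbbeacfefbbcedacaccafbafd
  20 |  13 | edacaccafbafd
  21 |   8 | efbbcedacaccafbafd
  22 |  21 | fbafd
  23 |   9 | fbbcedacaccafbafd
  24 |  24 | fd
  25 |   7 | fefbbcedacaccafbafd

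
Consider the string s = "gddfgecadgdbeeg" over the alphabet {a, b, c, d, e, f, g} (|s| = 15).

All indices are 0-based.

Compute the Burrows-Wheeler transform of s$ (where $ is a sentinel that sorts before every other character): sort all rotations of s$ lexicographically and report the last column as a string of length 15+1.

gcdeggdagbeded$f

rank  rotation          last
    0  $gddfgecadgdbeeg  g
    1  adgdbeeg$gddfgec  c
    2  beeg$gddfgecadgd  d
    3  cadgdbeeg$gddfge  e
    4  dbeeg$gddfgecadg  g
    5  ddfgecadgdbeeg$g  g
    6  dfgecadgdbeeg$gd  d
    7  dgdbeeg$gddfgeca  a
    8  ecadgdbeeg$gddfg  g
    9  eeg$gddfgecadgdb  b
   10  eg$gddfgecadgdbe  e
   11  fgecadgdbeeg$gdd  d
   12  g$gddfgecadgdbee  e
   13  gdbeeg$gddfgecad  d
   14  gddfgecadgdbeeg$  $
   15  gecadgdbeeg$gddf  f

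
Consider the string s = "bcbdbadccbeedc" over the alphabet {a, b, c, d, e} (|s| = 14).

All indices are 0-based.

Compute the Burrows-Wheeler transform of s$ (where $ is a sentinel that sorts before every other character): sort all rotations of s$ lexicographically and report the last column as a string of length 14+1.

cbd$ccdbcdbeaeb

rank  rotation         last
    0  $bcbdbadccbeedc  c
    1  adccbeedc$bcbdb  b
    2  badccbeedc$bcbd  d
    3  bcbdbadccbeedc$  $
    4  bdbadccbeedc$bc  c
    5  beedc$bcbdbadcc  c
    6  c$bcbdbadccbeed  d
    7  cbdbadccbeedc$b  b
    8  cbeedc$bcbdbadc  c
    9  ccbeedc$bcbdbad  d
   10  dbadccbeedc$bcb  b
   11  dc$bcbdbadccbee  e
   12  dccbeedc$bcbdba  a
   13  edc$bcbdbadccbe  e
   14  eedc$bcbdbadccb  b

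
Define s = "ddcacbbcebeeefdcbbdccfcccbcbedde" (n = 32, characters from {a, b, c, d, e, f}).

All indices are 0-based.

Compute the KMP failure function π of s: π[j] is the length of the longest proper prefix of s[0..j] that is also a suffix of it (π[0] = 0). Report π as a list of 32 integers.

[0, 1, 0, 0, 0, 0, 0, 0, 0, 0, 0, 0, 0, 0, 1, 0, 0, 0, 1, 0, 0, 0, 0, 0, 0, 0, 0, 0, 0, 1, 2, 0]

π[0] = 0
j=1 s[j]='d': π[1]=1 (border 'd')
j=2 s[j]='c': k: 1→0; π[2]=0 (border '')
j=3 s[j]='a': π[3]=0 (border '')
j=4 s[j]='c': π[4]=0 (border '')
j=5 s[j]='b': π[5]=0 (border '')
j=6 s[j]='b': π[6]=0 (border '')
j=7 s[j]='c': π[7]=0 (border '')
j=8 s[j]='e': π[8]=0 (border '')
j=9 s[j]='b': π[9]=0 (border '')
j=10 s[j]='e': π[10]=0 (border '')
j=11 s[j]='e': π[11]=0 (border '')
j=12 s[j]='e': π[12]=0 (border '')
j=13 s[j]='f': π[13]=0 (border '')
j=14 s[j]='d': π[14]=1 (border 'd')
j=15 s[j]='c': k: 1→0; π[15]=0 (border '')
j=16 s[j]='b': π[16]=0 (border '')
j=17 s[j]='b': π[17]=0 (border '')
j=18 s[j]='d': π[18]=1 (border 'd')
j=19 s[j]='c': k: 1→0; π[19]=0 (border '')
j=20 s[j]='c': π[20]=0 (border '')
j=21 s[j]='f': π[21]=0 (border '')
j=22 s[j]='c': π[22]=0 (border '')
j=23 s[j]='c': π[23]=0 (border '')
j=24 s[j]='c': π[24]=0 (border '')
j=25 s[j]='b': π[25]=0 (border '')
j=26 s[j]='c': π[26]=0 (border '')
j=27 s[j]='b': π[27]=0 (border '')
j=28 s[j]='e': π[28]=0 (border '')
j=29 s[j]='d': π[29]=1 (border 'd')
j=30 s[j]='d': π[30]=2 (border 'dd')
j=31 s[j]='e': k: 2→1→0; π[31]=0 (border '')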